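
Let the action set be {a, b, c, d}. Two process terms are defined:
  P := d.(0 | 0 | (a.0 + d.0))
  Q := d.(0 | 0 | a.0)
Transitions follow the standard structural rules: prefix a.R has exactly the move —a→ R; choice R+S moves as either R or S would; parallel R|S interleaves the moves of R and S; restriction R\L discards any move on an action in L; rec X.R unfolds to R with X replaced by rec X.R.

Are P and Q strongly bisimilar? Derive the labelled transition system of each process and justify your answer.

P's transition system — 3 states:
  p0 = d.(0 | 0 | (a.0 + d.0)) ⊢ —d→ p1
  p1 = 0 | 0 | (a.0 + d.0) ⊢ —a→ p2, —d→ p2
  p2 = 0 | 0 | 0 ⊢ ·
Q's transition system — 3 states:
  q0 = d.(0 | 0 | a.0) ⊢ —d→ q1
  q1 = 0 | 0 | a.0 ⊢ —a→ q2
  q2 = 0 | 0 | 0 ⊢ ·
Bisimilarity quotient blocks:
  B0 = {p0}
  B1 = {p1}
  B2 = {p2, q2}
  B3 = {q0}
  B4 = {q1}
p0 ∈ B0, q0 ∈ B3 → different blocks

P ≁ Q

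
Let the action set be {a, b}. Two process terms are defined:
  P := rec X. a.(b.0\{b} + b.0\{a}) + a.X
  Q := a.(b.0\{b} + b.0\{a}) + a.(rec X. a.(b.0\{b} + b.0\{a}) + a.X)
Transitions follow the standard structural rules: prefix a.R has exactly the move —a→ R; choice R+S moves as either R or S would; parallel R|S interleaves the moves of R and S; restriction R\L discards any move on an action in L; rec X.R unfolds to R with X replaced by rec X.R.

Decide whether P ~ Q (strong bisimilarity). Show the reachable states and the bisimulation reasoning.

LTS(P): 4 reachable states
  s0 = rec X. a.(b.0\{b} + b.0\{a}) + a.X :: —a→ s0, —a→ s1
  s1 = b.0\{b} + b.0\{a} :: —b→ s2, —b→ s3
  s2 = 0\{a} :: stopped
  s3 = 0\{b} :: stopped
LTS(Q): 5 reachable states
  t0 = a.(b.0\{b} + b.0\{a}) + a.(rec X. a.(b.0\{b} + b.0\{a}) + a.X) :: —a→ t1, —a→ t2
  t1 = b.0\{b} + b.0\{a} :: —b→ t3, —b→ t4
  t2 = rec X. a.(b.0\{b} + b.0\{a}) + a.X :: —a→ t1, —a→ t2
  t3 = 0\{a} :: stopped
  t4 = 0\{b} :: stopped
Coarsest stable partition (strong bisimilarity classes):
  B0 = {s0, t0, t2}
  B1 = {s1, t1}
  B2 = {s2, s3, t3, t4}
s0 ∈ B0, t0 ∈ B0 → same block

YES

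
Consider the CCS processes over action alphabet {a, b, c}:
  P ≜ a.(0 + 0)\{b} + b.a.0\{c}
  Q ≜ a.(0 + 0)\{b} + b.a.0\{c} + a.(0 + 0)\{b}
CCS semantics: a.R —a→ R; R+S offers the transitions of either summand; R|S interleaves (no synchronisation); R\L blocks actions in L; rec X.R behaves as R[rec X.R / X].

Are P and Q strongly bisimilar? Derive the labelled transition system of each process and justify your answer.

LTS(P): 4 reachable states
  u0 = a.(0 + 0)\{b} + b.a.0\{c} ⊢ —a→ u1, —b→ u2
  u1 = (0 + 0)\{b} ⊢ ·
  u2 = a.0\{c} ⊢ —a→ u3
  u3 = 0\{c} ⊢ ·
LTS(Q): 4 reachable states
  v0 = a.(0 + 0)\{b} + b.a.0\{c} + a.(0 + 0)\{b} ⊢ —a→ v1, —b→ v2
  v1 = (0 + 0)\{b} ⊢ ·
  v2 = a.0\{c} ⊢ —a→ v3
  v3 = 0\{c} ⊢ ·
Coarsest stable partition (strong bisimilarity classes):
  B0 = {u0, v0}
  B1 = {u2, v2}
  B2 = {u1, u3, v1, v3}
u0 ∈ B0, v0 ∈ B0 → same block

P ~ Q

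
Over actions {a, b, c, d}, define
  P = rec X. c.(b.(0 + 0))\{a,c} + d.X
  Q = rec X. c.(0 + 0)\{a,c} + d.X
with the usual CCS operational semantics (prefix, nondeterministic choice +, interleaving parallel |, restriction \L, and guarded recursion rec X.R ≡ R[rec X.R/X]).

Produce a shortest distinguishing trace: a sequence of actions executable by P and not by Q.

cb

Reachable graph of P (3 states):
  m0 = rec X. c.(b.(0 + 0))\{a,c} + d.X | —c→ m1, —d→ m0
  m1 = (b.(0 + 0))\{a,c} | —b→ m2
  m2 = (0 + 0)\{a,c} | (no moves)
Reachable graph of Q (2 states):
  n0 = rec X. c.(0 + 0)\{a,c} + d.X | —c→ n1, —d→ n0
  n1 = (0 + 0)\{a,c} | (no moves)
Trace ⟨cb⟩ through P, begin at {m0}:
  after c @ step 1: {m1}
  after b @ step 2: {m2}
  — P admits the full trace.
Trace ⟨cb⟩ through Q, begin at {n0}:
  after c @ step 1: {n1}
  after b @ step 2: ∅  — Q cannot continue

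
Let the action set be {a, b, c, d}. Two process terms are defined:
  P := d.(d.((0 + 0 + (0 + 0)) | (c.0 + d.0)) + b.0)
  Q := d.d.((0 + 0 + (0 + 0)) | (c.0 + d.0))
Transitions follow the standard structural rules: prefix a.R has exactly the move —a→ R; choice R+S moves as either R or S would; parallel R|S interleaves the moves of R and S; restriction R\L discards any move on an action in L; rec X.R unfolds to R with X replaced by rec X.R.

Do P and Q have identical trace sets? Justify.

Reachable graph of P (5 states):
  s0 = d.(d.((0 + 0 + (0 + 0)) | (c.0 + d.0)) + b.0) ⊢ -d-> s1
  s1 = d.((0 + 0 + (0 + 0)) | (c.0 + d.0)) + b.0 ⊢ -b-> s2, -d-> s3
  s2 = 0 ⊢ ∅
  s3 = (0 + 0 + (0 + 0)) | (c.0 + d.0) ⊢ -c-> s4, -d-> s4
  s4 = (0 + 0 + (0 + 0)) | 0 ⊢ ∅
Reachable graph of Q (4 states):
  t0 = d.d.((0 + 0 + (0 + 0)) | (c.0 + d.0)) ⊢ -d-> t1
  t1 = d.((0 + 0 + (0 + 0)) | (c.0 + d.0)) ⊢ -d-> t2
  t2 = (0 + 0 + (0 + 0)) | (c.0 + d.0) ⊢ -c-> t3, -d-> t3
  t3 = (0 + 0 + (0 + 0)) | 0 ⊢ ∅
Run σ = ⟨db⟩ on P: start {s0}
  [1] d ⇒ {s1}
  [2] b ⇒ {s2}
  P completes σ.
Run σ = ⟨db⟩ on Q: start {t0}
  [1] d ⇒ {t1}
  [2] b ⇒ ∅  — Q cannot continue

traces(P) ≠ traces(Q) — witness ⟨db⟩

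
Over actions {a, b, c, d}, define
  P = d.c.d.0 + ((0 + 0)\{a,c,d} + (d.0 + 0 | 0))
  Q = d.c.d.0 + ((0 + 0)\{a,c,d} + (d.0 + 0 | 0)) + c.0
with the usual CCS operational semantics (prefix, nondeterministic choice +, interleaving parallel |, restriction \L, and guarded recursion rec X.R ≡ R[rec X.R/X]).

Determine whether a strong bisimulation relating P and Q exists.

P's transition system — 4 states:
  p0 = d.c.d.0 + ((0 + 0)\{a,c,d} + (d.0 + 0 | 0)) has moves -d-> p1, -d-> p2
  p1 = 0 has moves (no moves)
  p2 = c.d.0 has moves -c-> p3
  p3 = d.0 has moves -d-> p1
Q's transition system — 4 states:
  q0 = d.c.d.0 + ((0 + 0)\{a,c,d} + (d.0 + 0 | 0)) + c.0 has moves -c-> q1, -d-> q1, -d-> q2
  q1 = 0 has moves (no moves)
  q2 = c.d.0 has moves -c-> q3
  q3 = d.0 has moves -d-> q1
Bisimilarity quotient blocks:
  B0 = {p0}
  B1 = {p2, q2}
  B2 = {p3, q3}
  B3 = {p1, q1}
  B4 = {q0}
p0 ∈ B0, q0 ∈ B4 → different blocks

not bisimilar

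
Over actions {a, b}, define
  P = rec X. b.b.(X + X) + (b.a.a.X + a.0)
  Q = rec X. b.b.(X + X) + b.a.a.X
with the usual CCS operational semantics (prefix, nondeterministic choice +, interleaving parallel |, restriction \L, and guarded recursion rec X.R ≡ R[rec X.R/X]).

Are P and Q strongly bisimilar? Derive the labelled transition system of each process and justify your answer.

P ≁ Q

P's transition system — 6 states:
  m0 = rec X. b.b.(X + X) + (b.a.a.X + a.0) ⊢ =a=> m1, =b=> m2, =b=> m3
  m1 = 0 ⊢ ∅
  m2 = a.a.(rec X. b.b.(X + X) + (b.a.a.X + a.0)) ⊢ =a=> m4
  m3 = b.((rec X. b.b.(X + X) + (b.a.a.X + a.0)) + (rec X. b.b.(X + X) + (b.a.a.X + a.0))) ⊢ =b=> m5
  m4 = a.(rec X. b.b.(X + X) + (b.a.a.X + a.0)) ⊢ =a=> m0
  m5 = (rec X. b.b.(X + X) + (b.a.a.X + a.0)) + (rec X. b.b.(X + X) + (b.a.a.X + a.0)) ⊢ =a=> m1, =b=> m2, =b=> m3
Q's transition system — 5 states:
  n0 = rec X. b.b.(X + X) + b.a.a.X ⊢ =b=> n1, =b=> n2
  n1 = a.a.(rec X. b.b.(X + X) + b.a.a.X) ⊢ =a=> n3
  n2 = b.((rec X. b.b.(X + X) + b.a.a.X) + (rec X. b.b.(X + X) + b.a.a.X)) ⊢ =b=> n4
  n3 = a.(rec X. b.b.(X + X) + b.a.a.X) ⊢ =a=> n0
  n4 = (rec X. b.b.(X + X) + b.a.a.X) + (rec X. b.b.(X + X) + b.a.a.X) ⊢ =b=> n1, =b=> n2
Partition-refinement fixed point:
  B0 = {m0, m5}
  B1 = {m2}
  B2 = {m4}
  B3 = {m1}
  B4 = {m3}
  B5 = {n0, n4}
  B6 = {n2}
  B7 = {n1}
  B8 = {n3}
m0 ∈ B0, n0 ∈ B5 → different blocks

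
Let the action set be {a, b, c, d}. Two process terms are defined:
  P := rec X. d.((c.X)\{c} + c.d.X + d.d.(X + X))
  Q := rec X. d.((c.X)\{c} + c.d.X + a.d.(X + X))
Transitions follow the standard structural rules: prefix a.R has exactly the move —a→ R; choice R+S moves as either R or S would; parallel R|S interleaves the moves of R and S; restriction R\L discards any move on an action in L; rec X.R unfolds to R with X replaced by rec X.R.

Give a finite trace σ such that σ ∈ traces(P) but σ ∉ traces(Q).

Reachable graph of P (5 states):
  m0 = rec X. d.((c.X)\{c} + c.d.X + d.d.(X + X)) ⊢ —d→ m1
  m1 = (c.(rec X. d.((c.X)\{c} + c.d.X + d.d.(X + X))))\{c} + c.d.(rec X. d.((c.X)\{c} + c.d.X + d.d.(X + X))) + d.d.((rec X. d.((c.X)\{c} + c.d.X + d.d.(X + X))) + (rec X. d.((c.X)\{c} + c.d.X + d.d.(X + X)))) ⊢ —c→ m2, —d→ m3
  m2 = d.(rec X. d.((c.X)\{c} + c.d.X + d.d.(X + X))) ⊢ —d→ m0
  m3 = d.((rec X. d.((c.X)\{c} + c.d.X + d.d.(X + X))) + (rec X. d.((c.X)\{c} + c.d.X + d.d.(X + X)))) ⊢ —d→ m4
  m4 = (rec X. d.((c.X)\{c} + c.d.X + d.d.(X + X))) + (rec X. d.((c.X)\{c} + c.d.X + d.d.(X + X))) ⊢ —d→ m1
Reachable graph of Q (5 states):
  n0 = rec X. d.((c.X)\{c} + c.d.X + a.d.(X + X)) ⊢ —d→ n1
  n1 = (c.(rec X. d.((c.X)\{c} + c.d.X + a.d.(X + X))))\{c} + c.d.(rec X. d.((c.X)\{c} + c.d.X + a.d.(X + X))) + a.d.((rec X. d.((c.X)\{c} + c.d.X + a.d.(X + X))) + (rec X. d.((c.X)\{c} + c.d.X + a.d.(X + X)))) ⊢ —a→ n2, —c→ n3
  n2 = d.((rec X. d.((c.X)\{c} + c.d.X + a.d.(X + X))) + (rec X. d.((c.X)\{c} + c.d.X + a.d.(X + X)))) ⊢ —d→ n4
  n3 = d.(rec X. d.((c.X)\{c} + c.d.X + a.d.(X + X))) ⊢ —d→ n0
  n4 = (rec X. d.((c.X)\{c} + c.d.X + a.d.(X + X))) + (rec X. d.((c.X)\{c} + c.d.X + a.d.(X + X))) ⊢ —d→ n1
Trace ⟨dd⟩ through P, begin at {m0}:
  [1] d ⇒ {m1}
  [2] d ⇒ {m3}
  — P admits the full trace.
Trace ⟨dd⟩ through Q, begin at {n0}:
  [1] d ⇒ {n1}
  [2] d ⇒ ∅  — Q cannot continue

dd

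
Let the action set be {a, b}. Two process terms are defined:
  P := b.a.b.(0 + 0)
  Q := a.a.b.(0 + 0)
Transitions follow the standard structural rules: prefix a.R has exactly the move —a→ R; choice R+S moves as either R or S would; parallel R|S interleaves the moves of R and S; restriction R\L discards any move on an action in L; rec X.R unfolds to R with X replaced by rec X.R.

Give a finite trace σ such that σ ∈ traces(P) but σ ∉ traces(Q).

b

Reachable graph of P (4 states):
  u0 = b.a.b.(0 + 0) :: =b=> u1
  u1 = a.b.(0 + 0) :: =a=> u2
  u2 = b.(0 + 0) :: =b=> u3
  u3 = 0 + 0 :: (no moves)
Reachable graph of Q (4 states):
  v0 = a.a.b.(0 + 0) :: =a=> v1
  v1 = a.b.(0 + 0) :: =a=> v2
  v2 = b.(0 + 0) :: =b=> v3
  v3 = 0 + 0 :: (no moves)
Run σ = ⟨b⟩ on P: start {u0}
  [1] b ⇒ {u1}
  P completes σ.
Run σ = ⟨b⟩ on Q: start {v0}
  [1] b ⇒ ∅ (Q stuck)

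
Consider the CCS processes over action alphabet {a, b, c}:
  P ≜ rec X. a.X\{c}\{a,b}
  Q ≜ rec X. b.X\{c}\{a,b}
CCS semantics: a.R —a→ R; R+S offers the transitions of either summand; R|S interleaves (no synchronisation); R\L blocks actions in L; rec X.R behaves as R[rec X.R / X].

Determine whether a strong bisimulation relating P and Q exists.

Reachable graph of P (2 states):
  p0 = rec X. a.X\{c}\{a,b} has moves -a-> p1
  p1 = (rec X. a.X\{c}\{a,b})\{c}\{a,b} has moves stopped
Reachable graph of Q (2 states):
  q0 = rec X. b.X\{c}\{a,b} has moves -b-> q1
  q1 = (rec X. b.X\{c}\{a,b})\{c}\{a,b} has moves stopped
Bisimilarity quotient blocks:
  B0 = {p0}
  B1 = {p1, q1}
  B2 = {q0}
p0 ∈ B0, q0 ∈ B2 → different blocks

NO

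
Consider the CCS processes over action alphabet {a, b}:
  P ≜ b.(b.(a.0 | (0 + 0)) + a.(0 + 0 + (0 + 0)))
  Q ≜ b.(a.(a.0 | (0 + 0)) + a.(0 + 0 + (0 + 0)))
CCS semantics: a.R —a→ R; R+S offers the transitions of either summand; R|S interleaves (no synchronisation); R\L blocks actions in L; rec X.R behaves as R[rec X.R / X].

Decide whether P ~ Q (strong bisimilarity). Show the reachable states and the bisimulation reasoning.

Reachable graph of P (5 states):
  s0 = b.(b.(a.0 | (0 + 0)) + a.(0 + 0 + (0 + 0))) → —b→ s1
  s1 = b.(a.0 | (0 + 0)) + a.(0 + 0 + (0 + 0)) → —a→ s2, —b→ s3
  s2 = 0 + 0 + (0 + 0) → deadlocked
  s3 = a.0 | (0 + 0) → —a→ s4
  s4 = 0 | (0 + 0) → deadlocked
Reachable graph of Q (5 states):
  t0 = b.(a.(a.0 | (0 + 0)) + a.(0 + 0 + (0 + 0))) → —b→ t1
  t1 = a.(a.0 | (0 + 0)) + a.(0 + 0 + (0 + 0)) → —a→ t2, —a→ t3
  t2 = 0 + 0 + (0 + 0) → deadlocked
  t3 = a.0 | (0 + 0) → —a→ t4
  t4 = 0 | (0 + 0) → deadlocked
Bisimilarity quotient blocks:
  B0 = {s0}
  B1 = {s1}
  B2 = {s2, s4, t2, t4}
  B3 = {s3, t3}
  B4 = {t0}
  B5 = {t1}
s0 ∈ B0, t0 ∈ B4 → different blocks

NO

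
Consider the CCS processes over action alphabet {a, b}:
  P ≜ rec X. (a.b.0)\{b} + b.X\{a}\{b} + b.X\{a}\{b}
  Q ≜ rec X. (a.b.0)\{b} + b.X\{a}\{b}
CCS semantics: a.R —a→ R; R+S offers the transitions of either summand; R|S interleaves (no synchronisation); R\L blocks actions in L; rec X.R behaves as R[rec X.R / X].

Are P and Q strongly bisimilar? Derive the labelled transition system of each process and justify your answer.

YES

P's transition system — 3 states:
  s0 = rec X. (a.b.0)\{b} + b.X\{a}\{b} + b.X\{a}\{b} has moves --a--▸ s1, --b--▸ s2
  s1 = (b.0)\{b} has moves ∅
  s2 = (rec X. (a.b.0)\{b} + b.X\{a}\{b} + b.X\{a}\{b})\{a}\{b} has moves ∅
Q's transition system — 3 states:
  t0 = rec X. (a.b.0)\{b} + b.X\{a}\{b} has moves --a--▸ t1, --b--▸ t2
  t1 = (b.0)\{b} has moves ∅
  t2 = (rec X. (a.b.0)\{b} + b.X\{a}\{b})\{a}\{b} has moves ∅
Bisimilarity quotient blocks:
  B0 = {s0, t0}
  B1 = {s1, s2, t1, t2}
s0 ∈ B0, t0 ∈ B0 → same block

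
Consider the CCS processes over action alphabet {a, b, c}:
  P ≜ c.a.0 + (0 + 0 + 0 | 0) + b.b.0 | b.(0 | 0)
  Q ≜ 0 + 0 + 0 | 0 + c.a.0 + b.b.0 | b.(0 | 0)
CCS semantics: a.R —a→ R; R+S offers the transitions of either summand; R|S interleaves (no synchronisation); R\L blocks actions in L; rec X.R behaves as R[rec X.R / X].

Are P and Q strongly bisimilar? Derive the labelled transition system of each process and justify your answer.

P ~ Q

LTS(P): 8 reachable states
  m0 = c.a.0 + (0 + 0 + 0 | 0) + b.b.0 | b.(0 | 0) | ··b··> m1, ··b··> m2, ··c··> m3
  m1 = b.0 | b.(0 | 0) | ··b··> m4, ··b··> m5
  m2 = b.b.0 | (0 | 0) | ··b··> m5
  m3 = a.0 | ··a··> m6
  m4 = 0 | b.(0 | 0) | ··b··> m7
  m5 = b.0 | (0 | 0) | ··b··> m7
  m6 = 0 | stopped
  m7 = 0 | (0 | 0) | stopped
LTS(Q): 8 reachable states
  n0 = 0 + 0 + 0 | 0 + c.a.0 + b.b.0 | b.(0 | 0) | ··b··> n1, ··b··> n2, ··c··> n3
  n1 = b.0 | b.(0 | 0) | ··b··> n4, ··b··> n5
  n2 = b.b.0 | (0 | 0) | ··b··> n5
  n3 = a.0 | ··a··> n6
  n4 = 0 | b.(0 | 0) | ··b··> n7
  n5 = b.0 | (0 | 0) | ··b··> n7
  n6 = 0 | stopped
  n7 = 0 | (0 | 0) | stopped
Bisimilarity quotient blocks:
  B0 = {m0, n0}
  B1 = {m1, m2, n1, n2}
  B2 = {m4, m5, n4, n5}
  B3 = {m6, m7, n6, n7}
  B4 = {m3, n3}
m0 ∈ B0, n0 ∈ B0 → same block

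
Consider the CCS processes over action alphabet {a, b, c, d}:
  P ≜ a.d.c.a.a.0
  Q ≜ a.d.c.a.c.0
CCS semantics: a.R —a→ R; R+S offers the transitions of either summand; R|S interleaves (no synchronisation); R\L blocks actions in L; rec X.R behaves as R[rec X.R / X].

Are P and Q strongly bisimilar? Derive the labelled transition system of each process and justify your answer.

LTS(P): 6 reachable states
  m0 = a.d.c.a.a.0 | =a=> m1
  m1 = d.c.a.a.0 | =d=> m2
  m2 = c.a.a.0 | =c=> m3
  m3 = a.a.0 | =a=> m4
  m4 = a.0 | =a=> m5
  m5 = 0 | ∅
LTS(Q): 6 reachable states
  n0 = a.d.c.a.c.0 | =a=> n1
  n1 = d.c.a.c.0 | =d=> n2
  n2 = c.a.c.0 | =c=> n3
  n3 = a.c.0 | =a=> n4
  n4 = c.0 | =c=> n5
  n5 = 0 | ∅
Bisimilarity quotient blocks:
  B0 = {m0}
  B1 = {m1}
  B2 = {m2}
  B3 = {m3}
  B4 = {m4}
  B5 = {m5, n5}
  B6 = {n0}
  B7 = {n1}
  B8 = {n2}
  B9 = {n3}
  B10 = {n4}
m0 ∈ B0, n0 ∈ B6 → different blocks

not bisimilar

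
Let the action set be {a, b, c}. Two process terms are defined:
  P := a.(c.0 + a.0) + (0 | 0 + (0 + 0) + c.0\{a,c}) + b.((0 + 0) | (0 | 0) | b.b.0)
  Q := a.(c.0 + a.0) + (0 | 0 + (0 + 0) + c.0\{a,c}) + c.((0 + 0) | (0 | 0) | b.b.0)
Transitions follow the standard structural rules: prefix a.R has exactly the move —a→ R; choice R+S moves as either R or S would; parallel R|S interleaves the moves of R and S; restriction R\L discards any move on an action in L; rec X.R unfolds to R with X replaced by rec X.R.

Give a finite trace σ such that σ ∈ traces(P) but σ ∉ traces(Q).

Reachable graph of P (7 states):
  s0 = a.(c.0 + a.0) + (0 | 0 + (0 + 0) + c.0\{a,c}) + b.((0 + 0) | (0 | 0) | b.b.0) → -a-> s1, -b-> s2, -c-> s3
  s1 = c.0 + a.0 → -a-> s4, -c-> s4
  s2 = (0 + 0) | (0 | 0) | b.b.0 → -b-> s5
  s3 = 0\{a,c} → (no moves)
  s4 = 0 → (no moves)
  s5 = (0 + 0) | (0 | 0) | b.0 → -b-> s6
  s6 = (0 + 0) | (0 | 0) | 0 → (no moves)
Reachable graph of Q (7 states):
  t0 = a.(c.0 + a.0) + (0 | 0 + (0 + 0) + c.0\{a,c}) + c.((0 + 0) | (0 | 0) | b.b.0) → -a-> t1, -c-> t2, -c-> t3
  t1 = c.0 + a.0 → -a-> t4, -c-> t4
  t2 = (0 + 0) | (0 | 0) | b.b.0 → -b-> t5
  t3 = 0\{a,c} → (no moves)
  t4 = 0 → (no moves)
  t5 = (0 + 0) | (0 | 0) | b.0 → -b-> t6
  t6 = (0 + 0) | (0 | 0) | 0 → (no moves)
Trace ⟨b⟩ through P, begin at {s0}:
  after b @ step 1: {s2}
  P completes σ.
Trace ⟨b⟩ through Q, begin at {t0}:
  after b @ step 1: ∅  — Q cannot continue

b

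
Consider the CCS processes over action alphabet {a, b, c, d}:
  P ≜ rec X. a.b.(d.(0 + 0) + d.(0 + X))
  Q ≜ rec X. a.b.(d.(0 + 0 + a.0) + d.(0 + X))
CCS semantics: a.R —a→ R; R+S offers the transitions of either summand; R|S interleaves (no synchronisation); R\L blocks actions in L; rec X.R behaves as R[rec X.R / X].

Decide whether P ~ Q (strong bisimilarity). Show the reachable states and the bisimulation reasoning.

P's transition system — 5 states:
  m0 = rec X. a.b.(d.(0 + 0) + d.(0 + X)) → --a--▸ m1
  m1 = b.(d.(0 + 0) + d.(0 + (rec X. a.b.(d.(0 + 0) + d.(0 + X))))) → --b--▸ m2
  m2 = d.(0 + 0) + d.(0 + (rec X. a.b.(d.(0 + 0) + d.(0 + X)))) → --d--▸ m3, --d--▸ m4
  m3 = 0 + (rec X. a.b.(d.(0 + 0) + d.(0 + X))) → --a--▸ m1
  m4 = 0 + 0 → stopped
Q's transition system — 6 states:
  n0 = rec X. a.b.(d.(0 + 0 + a.0) + d.(0 + X)) → --a--▸ n1
  n1 = b.(d.(0 + 0 + a.0) + d.(0 + (rec X. a.b.(d.(0 + 0 + a.0) + d.(0 + X))))) → --b--▸ n2
  n2 = d.(0 + 0 + a.0) + d.(0 + (rec X. a.b.(d.(0 + 0 + a.0) + d.(0 + X)))) → --d--▸ n3, --d--▸ n4
  n3 = 0 + (rec X. a.b.(d.(0 + 0 + a.0) + d.(0 + X))) → --a--▸ n1
  n4 = 0 + 0 + a.0 → --a--▸ n5
  n5 = 0 → stopped
Bisimilarity quotient blocks:
  B0 = {m0, m3}
  B1 = {m1}
  B2 = {m2}
  B3 = {m4, n5}
  B4 = {n0, n3}
  B5 = {n1}
  B6 = {n2}
  B7 = {n4}
m0 ∈ B0, n0 ∈ B4 → different blocks

not bisimilar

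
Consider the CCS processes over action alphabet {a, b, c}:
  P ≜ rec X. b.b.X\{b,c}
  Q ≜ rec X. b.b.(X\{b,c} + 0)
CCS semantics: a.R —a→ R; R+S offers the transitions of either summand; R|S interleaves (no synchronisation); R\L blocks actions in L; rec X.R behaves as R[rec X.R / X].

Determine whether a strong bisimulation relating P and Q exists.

Reachable graph of P (3 states):
  m0 = rec X. b.b.X\{b,c} → =b=> m1
  m1 = b.(rec X. b.b.X\{b,c})\{b,c} → =b=> m2
  m2 = (rec X. b.b.X\{b,c})\{b,c} → (no moves)
Reachable graph of Q (3 states):
  n0 = rec X. b.b.(X\{b,c} + 0) → =b=> n1
  n1 = b.((rec X. b.b.(X\{b,c} + 0))\{b,c} + 0) → =b=> n2
  n2 = (rec X. b.b.(X\{b,c} + 0))\{b,c} + 0 → (no moves)
Bisimilarity quotient blocks:
  B0 = {m0, n0}
  B1 = {m1, n1}
  B2 = {m2, n2}
m0 ∈ B0, n0 ∈ B0 → same block

YES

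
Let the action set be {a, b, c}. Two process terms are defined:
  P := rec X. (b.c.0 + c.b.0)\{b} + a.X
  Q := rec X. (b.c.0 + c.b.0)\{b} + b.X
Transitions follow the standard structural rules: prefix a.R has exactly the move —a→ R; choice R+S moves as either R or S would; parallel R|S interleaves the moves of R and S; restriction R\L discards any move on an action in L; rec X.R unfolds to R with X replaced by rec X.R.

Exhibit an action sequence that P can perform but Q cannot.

LTS(P): 2 reachable states
  p0 = rec X. (b.c.0 + c.b.0)\{b} + a.X → =a=> p0, =c=> p1
  p1 = (b.0)\{b} → stopped
LTS(Q): 2 reachable states
  q0 = rec X. (b.c.0 + c.b.0)\{b} + b.X → =b=> q0, =c=> q1
  q1 = (b.0)\{b} → stopped
Trace ⟨a⟩ through P, begin at {p0}:
  after a @ step 1: {p0}
  ✓ P
Trace ⟨a⟩ through Q, begin at {q0}:
  after a @ step 1: ∅ (Q stuck)

a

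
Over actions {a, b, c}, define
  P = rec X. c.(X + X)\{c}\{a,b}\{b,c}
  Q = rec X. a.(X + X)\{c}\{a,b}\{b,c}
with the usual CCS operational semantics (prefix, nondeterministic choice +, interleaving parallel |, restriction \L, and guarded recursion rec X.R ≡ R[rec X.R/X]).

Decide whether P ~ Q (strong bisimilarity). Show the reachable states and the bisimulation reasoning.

not bisimilar

LTS(P): 2 reachable states
  p0 = rec X. c.(X + X)\{c}\{a,b}\{b,c} has moves ··c··> p1
  p1 = ((rec X. c.(X + X)\{c}\{a,b}\{b,c}) + (rec X. c.(X + X)\{c}\{a,b}\{b,c}))\{c}\{a,b}\{b,c} has moves deadlocked
LTS(Q): 2 reachable states
  q0 = rec X. a.(X + X)\{c}\{a,b}\{b,c} has moves ··a··> q1
  q1 = ((rec X. a.(X + X)\{c}\{a,b}\{b,c}) + (rec X. a.(X + X)\{c}\{a,b}\{b,c}))\{c}\{a,b}\{b,c} has moves deadlocked
Bisimilarity quotient blocks:
  B0 = {p0}
  B1 = {p1, q1}
  B2 = {q0}
p0 ∈ B0, q0 ∈ B2 → different blocks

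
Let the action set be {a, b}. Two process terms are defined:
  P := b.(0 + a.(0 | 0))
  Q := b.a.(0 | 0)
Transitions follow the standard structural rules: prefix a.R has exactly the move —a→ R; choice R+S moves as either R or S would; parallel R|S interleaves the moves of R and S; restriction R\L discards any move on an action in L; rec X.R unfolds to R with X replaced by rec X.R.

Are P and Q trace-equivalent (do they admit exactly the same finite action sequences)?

Reachable graph of P (3 states):
  s0 = b.(0 + a.(0 | 0)) | —b→ s1
  s1 = 0 + a.(0 | 0) | —a→ s2
  s2 = 0 | 0 | stopped
Reachable graph of Q (3 states):
  t0 = b.a.(0 | 0) | —b→ t1
  t1 = a.(0 | 0) | —a→ t2
  t2 = 0 | 0 | stopped
Partition-refinement fixed point:
  B0 = {s0, t0}
  B1 = {s1, t1}
  B2 = {s2, t2}
s0 ∈ B0, t0 ∈ B0 → same block
Bisimilar ⇒ trace-equivalent.

traces(P) = traces(Q)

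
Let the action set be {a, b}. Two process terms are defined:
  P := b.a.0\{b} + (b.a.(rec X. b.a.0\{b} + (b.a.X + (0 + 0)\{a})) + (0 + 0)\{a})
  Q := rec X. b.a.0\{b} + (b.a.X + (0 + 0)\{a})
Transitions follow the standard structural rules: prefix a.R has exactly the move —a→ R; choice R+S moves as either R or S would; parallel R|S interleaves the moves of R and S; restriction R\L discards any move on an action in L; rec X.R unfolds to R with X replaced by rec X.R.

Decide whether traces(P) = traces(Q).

P's transition system — 5 states:
  p0 = b.a.0\{b} + (b.a.(rec X. b.a.0\{b} + (b.a.X + (0 + 0)\{a})) + (0 + 0)\{a}) → —b→ p1, —b→ p2
  p1 = a.(rec X. b.a.0\{b} + (b.a.X + (0 + 0)\{a})) → —a→ p3
  p2 = a.0\{b} → —a→ p4
  p3 = rec X. b.a.0\{b} + (b.a.X + (0 + 0)\{a}) → —b→ p1, —b→ p2
  p4 = 0\{b} → stopped
Q's transition system — 4 states:
  q0 = rec X. b.a.0\{b} + (b.a.X + (0 + 0)\{a}) → —b→ q1, —b→ q2
  q1 = a.(rec X. b.a.0\{b} + (b.a.X + (0 + 0)\{a})) → —a→ q0
  q2 = a.0\{b} → —a→ q3
  q3 = 0\{b} → stopped
Coarsest stable partition (strong bisimilarity classes):
  B0 = {p0, p3, q0}
  B1 = {p1, q1}
  B2 = {p2, q2}
  B3 = {p4, q3}
p0 ∈ B0, q0 ∈ B0 → same block
Bisimilar ⇒ trace-equivalent.

traces(P) = traces(Q)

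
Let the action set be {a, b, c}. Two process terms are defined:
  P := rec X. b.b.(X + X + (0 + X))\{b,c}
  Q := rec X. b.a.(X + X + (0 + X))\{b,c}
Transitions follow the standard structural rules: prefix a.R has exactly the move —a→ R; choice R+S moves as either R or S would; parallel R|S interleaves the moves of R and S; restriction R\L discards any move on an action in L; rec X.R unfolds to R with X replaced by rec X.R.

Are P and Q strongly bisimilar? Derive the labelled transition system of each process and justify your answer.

not bisimilar

Reachable graph of P (3 states):
  m0 = rec X. b.b.(X + X + (0 + X))\{b,c} ⊢ ··b··> m1
  m1 = b.((rec X. b.b.(X + X + (0 + X))\{b,c}) + (rec X. b.b.(X + X + (0 + X))\{b,c}) + (0 + (rec X. b.b.(X + X + (0 + X))\{b,c})))\{b,c} ⊢ ··b··> m2
  m2 = ((rec X. b.b.(X + X + (0 + X))\{b,c}) + (rec X. b.b.(X + X + (0 + X))\{b,c}) + (0 + (rec X. b.b.(X + X + (0 + X))\{b,c})))\{b,c} ⊢ (no moves)
Reachable graph of Q (3 states):
  n0 = rec X. b.a.(X + X + (0 + X))\{b,c} ⊢ ··b··> n1
  n1 = a.((rec X. b.a.(X + X + (0 + X))\{b,c}) + (rec X. b.a.(X + X + (0 + X))\{b,c}) + (0 + (rec X. b.a.(X + X + (0 + X))\{b,c})))\{b,c} ⊢ ··a··> n2
  n2 = ((rec X. b.a.(X + X + (0 + X))\{b,c}) + (rec X. b.a.(X + X + (0 + X))\{b,c}) + (0 + (rec X. b.a.(X + X + (0 + X))\{b,c})))\{b,c} ⊢ (no moves)
Coarsest stable partition (strong bisimilarity classes):
  B0 = {m0}
  B1 = {m1}
  B2 = {m2, n2}
  B3 = {n0}
  B4 = {n1}
m0 ∈ B0, n0 ∈ B3 → different blocks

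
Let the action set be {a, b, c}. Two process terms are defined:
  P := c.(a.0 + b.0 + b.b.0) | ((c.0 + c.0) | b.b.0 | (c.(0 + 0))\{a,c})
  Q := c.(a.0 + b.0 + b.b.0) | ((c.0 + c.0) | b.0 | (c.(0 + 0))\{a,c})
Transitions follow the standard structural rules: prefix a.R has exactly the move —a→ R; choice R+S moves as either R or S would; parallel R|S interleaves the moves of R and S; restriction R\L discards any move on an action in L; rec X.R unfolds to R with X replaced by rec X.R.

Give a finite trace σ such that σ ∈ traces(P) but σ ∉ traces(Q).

LTS(P): 24 reachable states
  s0 = c.(a.0 + b.0 + b.b.0) | ((c.0 + c.0) | b.b.0 | (c.(0 + 0))\{a,c}) | =b=> s1, =c=> s2, =c=> s3
  s1 = c.(a.0 + b.0 + b.b.0) | ((c.0 + c.0) | b.0 | (c.(0 + 0))\{a,c}) | =b=> s4, =c=> s5, =c=> s6
  s2 = (a.0 + b.0 + b.b.0) | ((c.0 + c.0) | b.b.0 | (c.(0 + 0))\{a,c}) | =a=> s7, =b=> s5, =b=> s7, =b=> s8, =c=> s9
  s3 = c.(a.0 + b.0 + b.b.0) | (0 | b.b.0 | (c.(0 + 0))\{a,c}) | =b=> s6, =c=> s9
  s4 = c.(a.0 + b.0 + b.b.0) | ((c.0 + c.0) | 0 | (c.(0 + 0))\{a,c}) | =c=> s10, =c=> s11
  s5 = (a.0 + b.0 + b.b.0) | ((c.0 + c.0) | b.0 | (c.(0 + 0))\{a,c}) | =a=> s12, =b=> s10, =b=> s12, =b=> s13, =c=> s14
  s6 = c.(a.0 + b.0 + b.b.0) | (0 | b.0 | (c.(0 + 0))\{a,c}) | =b=> s11, =c=> s14
  s7 = 0 | ((c.0 + c.0) | b.b.0 | (c.(0 + 0))\{a,c}) | =b=> s12, =c=> s15
  s8 = b.0 | ((c.0 + c.0) | b.b.0 | (c.(0 + 0))\{a,c}) | =b=> s13, =b=> s7, =c=> s16
  s9 = (a.0 + b.0 + b.b.0) | (0 | b.b.0 | (c.(0 + 0))\{a,c}) | =a=> s15, =b=> s14, =b=> s15, =b=> s16
  s10 = (a.0 + b.0 + b.b.0) | ((c.0 + c.0) | 0 | (c.(0 + 0))\{a,c}) | =a=> s17, =b=> s17, =b=> s18, =c=> s19
  s11 = c.(a.0 + b.0 + b.b.0) | (0 | 0 | (c.(0 + 0))\{a,c}) | =c=> s19
  s12 = 0 | ((c.0 + c.0) | b.0 | (c.(0 + 0))\{a,c}) | =b=> s17, =c=> s20
  s13 = b.0 | ((c.0 + c.0) | b.0 | (c.(0 + 0))\{a,c}) | =b=> s12, =b=> s18, =c=> s21
  s14 = (a.0 + b.0 + b.b.0) | (0 | b.0 | (c.(0 + 0))\{a,c}) | =a=> s20, =b=> s19, =b=> s20, =b=> s21
  s15 = 0 | (0 | b.b.0 | (c.(0 + 0))\{a,c}) | =b=> s20
  s16 = b.0 | (0 | b.b.0 | (c.(0 + 0))\{a,c}) | =b=> s15, =b=> s21
  s17 = 0 | ((c.0 + c.0) | 0 | (c.(0 + 0))\{a,c}) | =c=> s22
  s18 = b.0 | ((c.0 + c.0) | 0 | (c.(0 + 0))\{a,c}) | =b=> s17, =c=> s23
  s19 = (a.0 + b.0 + b.b.0) | (0 | 0 | (c.(0 + 0))\{a,c}) | =a=> s22, =b=> s22, =b=> s23
  s20 = 0 | (0 | b.0 | (c.(0 + 0))\{a,c}) | =b=> s22
  s21 = b.0 | (0 | b.0 | (c.(0 + 0))\{a,c}) | =b=> s20, =b=> s23
  s22 = 0 | (0 | 0 | (c.(0 + 0))\{a,c}) | ∅
  s23 = b.0 | (0 | 0 | (c.(0 + 0))\{a,c}) | =b=> s22
LTS(Q): 16 reachable states
  t0 = c.(a.0 + b.0 + b.b.0) | ((c.0 + c.0) | b.0 | (c.(0 + 0))\{a,c}) | =b=> t1, =c=> t2, =c=> t3
  t1 = c.(a.0 + b.0 + b.b.0) | ((c.0 + c.0) | 0 | (c.(0 + 0))\{a,c}) | =c=> t4, =c=> t5
  t2 = (a.0 + b.0 + b.b.0) | ((c.0 + c.0) | b.0 | (c.(0 + 0))\{a,c}) | =a=> t6, =b=> t4, =b=> t6, =b=> t7, =c=> t8
  t3 = c.(a.0 + b.0 + b.b.0) | (0 | b.0 | (c.(0 + 0))\{a,c}) | =b=> t5, =c=> t8
  t4 = (a.0 + b.0 + b.b.0) | ((c.0 + c.0) | 0 | (c.(0 + 0))\{a,c}) | =a=> t9, =b=> t10, =b=> t9, =c=> t11
  t5 = c.(a.0 + b.0 + b.b.0) | (0 | 0 | (c.(0 + 0))\{a,c}) | =c=> t11
  t6 = 0 | ((c.0 + c.0) | b.0 | (c.(0 + 0))\{a,c}) | =b=> t9, =c=> t12
  t7 = b.0 | ((c.0 + c.0) | b.0 | (c.(0 + 0))\{a,c}) | =b=> t10, =b=> t6, =c=> t13
  t8 = (a.0 + b.0 + b.b.0) | (0 | b.0 | (c.(0 + 0))\{a,c}) | =a=> t12, =b=> t11, =b=> t12, =b=> t13
  t9 = 0 | ((c.0 + c.0) | 0 | (c.(0 + 0))\{a,c}) | =c=> t14
  t10 = b.0 | ((c.0 + c.0) | 0 | (c.(0 + 0))\{a,c}) | =b=> t9, =c=> t15
  t11 = (a.0 + b.0 + b.b.0) | (0 | 0 | (c.(0 + 0))\{a,c}) | =a=> t14, =b=> t14, =b=> t15
  t12 = 0 | (0 | b.0 | (c.(0 + 0))\{a,c}) | =b=> t14
  t13 = b.0 | (0 | b.0 | (c.(0 + 0))\{a,c}) | =b=> t12, =b=> t15
  t14 = 0 | (0 | 0 | (c.(0 + 0))\{a,c}) | ∅
  t15 = b.0 | (0 | 0 | (c.(0 + 0))\{a,c}) | =b=> t14
Executing bb from P (initial set {s0}):
  after b @ step 1: {s1}
  after b @ step 2: {s4}
  P completes σ.
Executing bb from Q (initial set {t0}):
  after b @ step 1: {t1}
  after b @ step 2: no successor for Q

bb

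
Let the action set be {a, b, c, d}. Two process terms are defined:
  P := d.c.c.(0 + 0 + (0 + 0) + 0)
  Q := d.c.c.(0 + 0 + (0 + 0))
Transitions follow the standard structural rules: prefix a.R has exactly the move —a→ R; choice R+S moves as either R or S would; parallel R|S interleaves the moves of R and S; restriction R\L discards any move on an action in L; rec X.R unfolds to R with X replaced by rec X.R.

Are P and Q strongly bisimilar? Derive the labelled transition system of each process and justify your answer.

YES

Reachable graph of P (4 states):
  s0 = d.c.c.(0 + 0 + (0 + 0) + 0) | =d=> s1
  s1 = c.c.(0 + 0 + (0 + 0) + 0) | =c=> s2
  s2 = c.(0 + 0 + (0 + 0) + 0) | =c=> s3
  s3 = 0 + 0 + (0 + 0) + 0 | (no moves)
Reachable graph of Q (4 states):
  t0 = d.c.c.(0 + 0 + (0 + 0)) | =d=> t1
  t1 = c.c.(0 + 0 + (0 + 0)) | =c=> t2
  t2 = c.(0 + 0 + (0 + 0)) | =c=> t3
  t3 = 0 + 0 + (0 + 0) | (no moves)
Partition-refinement fixed point:
  B0 = {s0, t0}
  B1 = {s1, t1}
  B2 = {s2, t2}
  B3 = {s3, t3}
s0 ∈ B0, t0 ∈ B0 → same block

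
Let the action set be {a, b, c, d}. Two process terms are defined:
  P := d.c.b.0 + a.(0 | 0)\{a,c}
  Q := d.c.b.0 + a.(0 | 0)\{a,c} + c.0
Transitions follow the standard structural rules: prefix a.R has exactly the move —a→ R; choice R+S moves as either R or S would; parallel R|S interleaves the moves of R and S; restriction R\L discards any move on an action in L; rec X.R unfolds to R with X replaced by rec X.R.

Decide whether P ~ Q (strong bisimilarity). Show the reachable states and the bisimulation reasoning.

not bisimilar

P's transition system — 5 states:
  m0 = d.c.b.0 + a.(0 | 0)\{a,c} :: —a→ m1, —d→ m2
  m1 = (0 | 0)\{a,c} :: ∅
  m2 = c.b.0 :: —c→ m3
  m3 = b.0 :: —b→ m4
  m4 = 0 :: ∅
Q's transition system — 5 states:
  n0 = d.c.b.0 + a.(0 | 0)\{a,c} + c.0 :: —a→ n1, —c→ n2, —d→ n3
  n1 = (0 | 0)\{a,c} :: ∅
  n2 = 0 :: ∅
  n3 = c.b.0 :: —c→ n4
  n4 = b.0 :: —b→ n2
Coarsest stable partition (strong bisimilarity classes):
  B0 = {m0}
  B1 = {m1, m4, n1, n2}
  B2 = {m2, n3}
  B3 = {m3, n4}
  B4 = {n0}
m0 ∈ B0, n0 ∈ B4 → different blocks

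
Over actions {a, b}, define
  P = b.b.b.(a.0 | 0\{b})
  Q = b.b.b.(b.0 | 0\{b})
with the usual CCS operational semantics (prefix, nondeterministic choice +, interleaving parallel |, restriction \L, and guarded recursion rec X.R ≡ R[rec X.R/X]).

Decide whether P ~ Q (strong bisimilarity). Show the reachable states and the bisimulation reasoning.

P's transition system — 5 states:
  s0 = b.b.b.(a.0 | 0\{b}) | =b=> s1
  s1 = b.b.(a.0 | 0\{b}) | =b=> s2
  s2 = b.(a.0 | 0\{b}) | =b=> s3
  s3 = a.0 | 0\{b} | =a=> s4
  s4 = 0 | 0\{b} | deadlocked
Q's transition system — 5 states:
  t0 = b.b.b.(b.0 | 0\{b}) | =b=> t1
  t1 = b.b.(b.0 | 0\{b}) | =b=> t2
  t2 = b.(b.0 | 0\{b}) | =b=> t3
  t3 = b.0 | 0\{b} | =b=> t4
  t4 = 0 | 0\{b} | deadlocked
Coarsest stable partition (strong bisimilarity classes):
  B0 = {s0}
  B1 = {s1}
  B2 = {s2}
  B3 = {s3}
  B4 = {s4, t4}
  B5 = {t0}
  B6 = {t1}
  B7 = {t2}
  B8 = {t3}
s0 ∈ B0, t0 ∈ B5 → different blocks

P ≁ Q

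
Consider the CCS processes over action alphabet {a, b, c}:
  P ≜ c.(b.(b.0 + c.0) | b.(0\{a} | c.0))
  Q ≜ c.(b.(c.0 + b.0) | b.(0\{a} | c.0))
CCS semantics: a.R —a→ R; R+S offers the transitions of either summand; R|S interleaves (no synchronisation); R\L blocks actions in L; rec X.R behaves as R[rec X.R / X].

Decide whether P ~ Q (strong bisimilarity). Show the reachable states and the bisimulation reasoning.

YES

LTS(P): 10 reachable states
  u0 = c.(b.(b.0 + c.0) | b.(0\{a} | c.0)) has moves --c--▸ u1
  u1 = b.(b.0 + c.0) | b.(0\{a} | c.0) has moves --b--▸ u2, --b--▸ u3
  u2 = (b.0 + c.0) | b.(0\{a} | c.0) has moves --b--▸ u4, --b--▸ u5, --c--▸ u5
  u3 = b.(b.0 + c.0) | (0\{a} | c.0) has moves --b--▸ u4, --c--▸ u6
  u4 = (b.0 + c.0) | (0\{a} | c.0) has moves --b--▸ u7, --c--▸ u7, --c--▸ u8
  u5 = 0 | b.(0\{a} | c.0) has moves --b--▸ u7
  u6 = b.(b.0 + c.0) | (0\{a} | 0) has moves --b--▸ u8
  u7 = 0 | (0\{a} | c.0) has moves --c--▸ u9
  u8 = (b.0 + c.0) | (0\{a} | 0) has moves --b--▸ u9, --c--▸ u9
  u9 = 0 | (0\{a} | 0) has moves ∅
LTS(Q): 10 reachable states
  v0 = c.(b.(c.0 + b.0) | b.(0\{a} | c.0)) has moves --c--▸ v1
  v1 = b.(c.0 + b.0) | b.(0\{a} | c.0) has moves --b--▸ v2, --b--▸ v3
  v2 = (c.0 + b.0) | b.(0\{a} | c.0) has moves --b--▸ v4, --b--▸ v5, --c--▸ v5
  v3 = b.(c.0 + b.0) | (0\{a} | c.0) has moves --b--▸ v4, --c--▸ v6
  v4 = (c.0 + b.0) | (0\{a} | c.0) has moves --b--▸ v7, --c--▸ v7, --c--▸ v8
  v5 = 0 | b.(0\{a} | c.0) has moves --b--▸ v7
  v6 = b.(c.0 + b.0) | (0\{a} | 0) has moves --b--▸ v8
  v7 = 0 | (0\{a} | c.0) has moves --c--▸ v9
  v8 = (c.0 + b.0) | (0\{a} | 0) has moves --b--▸ v9, --c--▸ v9
  v9 = 0 | (0\{a} | 0) has moves ∅
Coarsest stable partition (strong bisimilarity classes):
  B0 = {u0, v0}
  B1 = {u1, v1}
  B2 = {u2, v2}
  B3 = {u4, v4}
  B4 = {u7, v7}
  B5 = {u9, v9}
  B6 = {u8, v8}
  B7 = {u5, v5}
  B8 = {u3, v3}
  B9 = {u6, v6}
u0 ∈ B0, v0 ∈ B0 → same block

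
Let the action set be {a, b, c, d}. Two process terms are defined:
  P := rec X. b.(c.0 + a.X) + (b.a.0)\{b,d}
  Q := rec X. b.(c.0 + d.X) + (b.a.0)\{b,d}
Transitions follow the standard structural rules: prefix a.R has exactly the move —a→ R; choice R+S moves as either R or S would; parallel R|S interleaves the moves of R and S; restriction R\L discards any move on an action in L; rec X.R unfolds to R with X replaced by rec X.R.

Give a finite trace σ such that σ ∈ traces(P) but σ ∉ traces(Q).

LTS(P): 3 reachable states
  s0 = rec X. b.(c.0 + a.X) + (b.a.0)\{b,d} :: --b--▸ s1
  s1 = c.0 + a.(rec X. b.(c.0 + a.X) + (b.a.0)\{b,d}) :: --a--▸ s0, --c--▸ s2
  s2 = 0 :: ·
LTS(Q): 3 reachable states
  t0 = rec X. b.(c.0 + d.X) + (b.a.0)\{b,d} :: --b--▸ t1
  t1 = c.0 + d.(rec X. b.(c.0 + d.X) + (b.a.0)\{b,d}) :: --c--▸ t2, --d--▸ t0
  t2 = 0 :: ·
Run σ = ⟨ba⟩ on P: start {s0}
  [1] b ⇒ {s1}
  [2] a ⇒ {s0}
  ✓ P
Run σ = ⟨ba⟩ on Q: start {t0}
  [1] b ⇒ {t1}
  [2] a ⇒ ∅  — Q cannot continue

ba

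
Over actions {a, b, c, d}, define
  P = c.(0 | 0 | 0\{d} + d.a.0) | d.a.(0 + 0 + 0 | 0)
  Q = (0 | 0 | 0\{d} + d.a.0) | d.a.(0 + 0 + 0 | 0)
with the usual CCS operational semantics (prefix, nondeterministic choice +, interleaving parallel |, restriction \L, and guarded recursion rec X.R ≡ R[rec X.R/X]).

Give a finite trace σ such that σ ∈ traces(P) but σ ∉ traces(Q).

c

P's transition system — 12 states:
  m0 = c.(0 | 0 | 0\{d} + d.a.0) | d.a.(0 + 0 + 0 | 0) → --c--▸ m1, --d--▸ m2
  m1 = (0 | 0 | 0\{d} + d.a.0) | d.a.(0 + 0 + 0 | 0) → --d--▸ m3, --d--▸ m4
  m2 = c.(0 | 0 | 0\{d} + d.a.0) | a.(0 + 0 + 0 | 0) → --a--▸ m5, --c--▸ m3
  m3 = (0 | 0 | 0\{d} + d.a.0) | a.(0 + 0 + 0 | 0) → --a--▸ m6, --d--▸ m7
  m4 = a.0 | d.a.(0 + 0 + 0 | 0) → --a--▸ m8, --d--▸ m7
  m5 = c.(0 | 0 | 0\{d} + d.a.0) | (0 + 0 + 0 | 0) → --c--▸ m6
  m6 = (0 | 0 | 0\{d} + d.a.0) | (0 + 0 + 0 | 0) → --d--▸ m9
  m7 = a.0 | a.(0 + 0 + 0 | 0) → --a--▸ m10, --a--▸ m9
  m8 = 0 | d.a.(0 + 0 + 0 | 0) → --d--▸ m10
  m9 = a.0 | (0 + 0 + 0 | 0) → --a--▸ m11
  m10 = 0 | a.(0 + 0 + 0 | 0) → --a--▸ m11
  m11 = 0 | (0 + 0 + 0 | 0) → deadlocked
Q's transition system — 9 states:
  n0 = (0 | 0 | 0\{d} + d.a.0) | d.a.(0 + 0 + 0 | 0) → --d--▸ n1, --d--▸ n2
  n1 = (0 | 0 | 0\{d} + d.a.0) | a.(0 + 0 + 0 | 0) → --a--▸ n3, --d--▸ n4
  n2 = a.0 | d.a.(0 + 0 + 0 | 0) → --a--▸ n5, --d--▸ n4
  n3 = (0 | 0 | 0\{d} + d.a.0) | (0 + 0 + 0 | 0) → --d--▸ n6
  n4 = a.0 | a.(0 + 0 + 0 | 0) → --a--▸ n6, --a--▸ n7
  n5 = 0 | d.a.(0 + 0 + 0 | 0) → --d--▸ n7
  n6 = a.0 | (0 + 0 + 0 | 0) → --a--▸ n8
  n7 = 0 | a.(0 + 0 + 0 | 0) → --a--▸ n8
  n8 = 0 | (0 + 0 + 0 | 0) → deadlocked
Trace ⟨c⟩ through P, begin at {m0}:
  step 1 (c): {m1}
  P completes σ.
Trace ⟨c⟩ through Q, begin at {n0}:
  step 1 (c): no successor for Q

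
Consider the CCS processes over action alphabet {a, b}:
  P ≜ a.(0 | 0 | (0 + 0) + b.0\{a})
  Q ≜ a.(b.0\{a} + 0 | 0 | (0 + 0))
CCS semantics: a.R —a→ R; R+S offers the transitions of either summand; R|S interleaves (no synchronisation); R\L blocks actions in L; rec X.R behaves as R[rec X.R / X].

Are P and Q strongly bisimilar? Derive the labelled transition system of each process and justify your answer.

Reachable graph of P (3 states):
  m0 = a.(0 | 0 | (0 + 0) + b.0\{a}) | —a→ m1
  m1 = 0 | 0 | (0 + 0) + b.0\{a} | —b→ m2
  m2 = 0\{a} | (no moves)
Reachable graph of Q (3 states):
  n0 = a.(b.0\{a} + 0 | 0 | (0 + 0)) | —a→ n1
  n1 = b.0\{a} + 0 | 0 | (0 + 0) | —b→ n2
  n2 = 0\{a} | (no moves)
Bisimilarity quotient blocks:
  B0 = {m0, n0}
  B1 = {m1, n1}
  B2 = {m2, n2}
m0 ∈ B0, n0 ∈ B0 → same block

bisimilar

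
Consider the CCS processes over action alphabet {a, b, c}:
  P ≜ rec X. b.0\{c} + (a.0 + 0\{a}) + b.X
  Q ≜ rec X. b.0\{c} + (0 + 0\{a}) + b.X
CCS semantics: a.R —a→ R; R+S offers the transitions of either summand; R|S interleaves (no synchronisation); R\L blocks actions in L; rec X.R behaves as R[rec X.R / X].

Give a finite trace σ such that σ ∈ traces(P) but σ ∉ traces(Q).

Reachable graph of P (3 states):
  m0 = rec X. b.0\{c} + (a.0 + 0\{a}) + b.X | --a--▸ m1, --b--▸ m0, --b--▸ m2
  m1 = 0 | (no moves)
  m2 = 0\{c} | (no moves)
Reachable graph of Q (2 states):
  n0 = rec X. b.0\{c} + (0 + 0\{a}) + b.X | --b--▸ n0, --b--▸ n1
  n1 = 0\{c} | (no moves)
Executing a from P (initial set {m0}):
  step 1 (a): {m1}
  P completes σ.
Executing a from Q (initial set {n0}):
  step 1 (a): ∅ (Q stuck)

a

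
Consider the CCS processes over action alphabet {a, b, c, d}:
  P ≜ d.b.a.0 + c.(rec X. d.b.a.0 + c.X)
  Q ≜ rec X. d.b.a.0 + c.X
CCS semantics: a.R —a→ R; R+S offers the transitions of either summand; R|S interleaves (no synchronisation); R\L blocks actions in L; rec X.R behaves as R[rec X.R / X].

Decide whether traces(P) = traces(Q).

P's transition system — 5 states:
  s0 = d.b.a.0 + c.(rec X. d.b.a.0 + c.X) ⊢ --c--▸ s1, --d--▸ s2
  s1 = rec X. d.b.a.0 + c.X ⊢ --c--▸ s1, --d--▸ s2
  s2 = b.a.0 ⊢ --b--▸ s3
  s3 = a.0 ⊢ --a--▸ s4
  s4 = 0 ⊢ ∅
Q's transition system — 4 states:
  t0 = rec X. d.b.a.0 + c.X ⊢ --c--▸ t0, --d--▸ t1
  t1 = b.a.0 ⊢ --b--▸ t2
  t2 = a.0 ⊢ --a--▸ t3
  t3 = 0 ⊢ ∅
Coarsest stable partition (strong bisimilarity classes):
  B0 = {s0, s1, t0}
  B1 = {s2, t1}
  B2 = {s3, t2}
  B3 = {s4, t3}
s0 ∈ B0, t0 ∈ B0 → same block
Bisimilar ⇒ trace-equivalent.

traces(P) = traces(Q)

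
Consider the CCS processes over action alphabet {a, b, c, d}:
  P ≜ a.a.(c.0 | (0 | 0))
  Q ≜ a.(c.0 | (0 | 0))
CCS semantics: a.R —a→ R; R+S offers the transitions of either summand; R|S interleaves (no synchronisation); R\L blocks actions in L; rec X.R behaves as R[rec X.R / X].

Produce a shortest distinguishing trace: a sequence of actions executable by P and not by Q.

LTS(P): 4 reachable states
  p0 = a.a.(c.0 | (0 | 0)) :: —a→ p1
  p1 = a.(c.0 | (0 | 0)) :: —a→ p2
  p2 = c.0 | (0 | 0) :: —c→ p3
  p3 = 0 | (0 | 0) :: ·
LTS(Q): 3 reachable states
  q0 = a.(c.0 | (0 | 0)) :: —a→ q1
  q1 = c.0 | (0 | 0) :: —c→ q2
  q2 = 0 | (0 | 0) :: ·
Run σ = ⟨aa⟩ on P: start {p0}
  [1] a ⇒ {p1}
  [2] a ⇒ {p2}
  — P admits the full trace.
Run σ = ⟨aa⟩ on Q: start {q0}
  [1] a ⇒ {q1}
  [2] a ⇒ ∅ (Q stuck)

aa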